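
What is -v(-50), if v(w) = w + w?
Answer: 100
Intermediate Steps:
v(w) = 2*w
-v(-50) = -2*(-50) = -1*(-100) = 100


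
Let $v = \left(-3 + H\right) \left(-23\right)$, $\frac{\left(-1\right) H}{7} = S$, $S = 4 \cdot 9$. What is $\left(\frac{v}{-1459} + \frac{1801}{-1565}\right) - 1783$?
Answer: $- \frac{4082992689}{2283335} \approx -1788.2$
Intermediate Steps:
$S = 36$
$H = -252$ ($H = \left(-7\right) 36 = -252$)
$v = 5865$ ($v = \left(-3 - 252\right) \left(-23\right) = \left(-255\right) \left(-23\right) = 5865$)
$\left(\frac{v}{-1459} + \frac{1801}{-1565}\right) - 1783 = \left(\frac{5865}{-1459} + \frac{1801}{-1565}\right) - 1783 = \left(5865 \left(- \frac{1}{1459}\right) + 1801 \left(- \frac{1}{1565}\right)\right) - 1783 = \left(- \frac{5865}{1459} - \frac{1801}{1565}\right) - 1783 = - \frac{11806384}{2283335} - 1783 = - \frac{4082992689}{2283335}$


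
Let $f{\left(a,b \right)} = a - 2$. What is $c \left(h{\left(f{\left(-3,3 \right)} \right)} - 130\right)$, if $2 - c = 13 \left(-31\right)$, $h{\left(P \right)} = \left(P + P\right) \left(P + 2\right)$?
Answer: $-40500$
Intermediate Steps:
$f{\left(a,b \right)} = -2 + a$
$h{\left(P \right)} = 2 P \left(2 + P\right)$
$c = 405$ ($c = 2 - 13 \left(-31\right) = 2 - -403 = 2 + 403 = 405$)
$c \left(h{\left(f{\left(-3,3 \right)} \right)} - 130\right) = 405 \left(2 \left(-2 - 3\right) \left(2 - 5\right) - 130\right) = 405 \left(2 \left(-5\right) \left(2 - 5\right) - 130\right) = 405 \left(2 \left(-5\right) \left(-3\right) - 130\right) = 405 \left(30 - 130\right) = 405 \left(-100\right) = -40500$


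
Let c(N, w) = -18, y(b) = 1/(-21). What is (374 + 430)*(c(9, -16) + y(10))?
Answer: -101572/7 ≈ -14510.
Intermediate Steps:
y(b) = -1/21
(374 + 430)*(c(9, -16) + y(10)) = (374 + 430)*(-18 - 1/21) = 804*(-379/21) = -101572/7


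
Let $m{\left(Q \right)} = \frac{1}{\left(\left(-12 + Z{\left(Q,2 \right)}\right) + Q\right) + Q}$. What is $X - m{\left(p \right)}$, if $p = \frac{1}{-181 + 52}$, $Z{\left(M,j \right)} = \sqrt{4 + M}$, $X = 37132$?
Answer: $\frac{17348593106}{467213} + \frac{129 \sqrt{66435}}{2336065} \approx 37132.0$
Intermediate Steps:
$p = - \frac{1}{129}$ ($p = \frac{1}{-129} = - \frac{1}{129} \approx -0.0077519$)
$m{\left(Q \right)} = \frac{1}{-12 + \sqrt{4 + Q} + 2 Q}$ ($m{\left(Q \right)} = \frac{1}{\left(\left(-12 + \sqrt{4 + Q}\right) + Q\right) + Q} = \frac{1}{\left(-12 + Q + \sqrt{4 + Q}\right) + Q} = \frac{1}{-12 + \sqrt{4 + Q} + 2 Q}$)
$X - m{\left(p \right)} = 37132 - \frac{1}{-12 + \sqrt{4 - \frac{1}{129}} + 2 \left(- \frac{1}{129}\right)} = 37132 - \frac{1}{-12 + \sqrt{\frac{515}{129}} - \frac{2}{129}} = 37132 - \frac{1}{-12 + \frac{\sqrt{66435}}{129} - \frac{2}{129}} = 37132 - \frac{1}{- \frac{1550}{129} + \frac{\sqrt{66435}}{129}}$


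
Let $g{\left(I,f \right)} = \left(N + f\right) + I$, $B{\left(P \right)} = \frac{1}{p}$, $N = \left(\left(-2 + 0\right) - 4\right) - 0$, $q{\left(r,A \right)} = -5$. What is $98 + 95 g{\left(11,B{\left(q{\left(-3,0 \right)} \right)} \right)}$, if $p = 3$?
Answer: $\frac{1814}{3} \approx 604.67$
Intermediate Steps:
$N = -6$ ($N = \left(-2 - 4\right) + 0 = -6 + 0 = -6$)
$B{\left(P \right)} = \frac{1}{3}$
$g{\left(I,f \right)} = -6 + I + f$ ($g{\left(I,f \right)} = \left(-6 + f\right) + I = -6 + I + f$)
$98 + 95 g{\left(11,B{\left(q{\left(-3,0 \right)} \right)} \right)} = 98 + 95 \left(-6 + 11 + \frac{1}{3}\right) = 98 + 95 \cdot \frac{16}{3} = 98 + \frac{1520}{3} = \frac{1814}{3}$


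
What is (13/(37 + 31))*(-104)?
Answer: -338/17 ≈ -19.882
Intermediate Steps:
(13/(37 + 31))*(-104) = (13/68)*(-104) = -338/17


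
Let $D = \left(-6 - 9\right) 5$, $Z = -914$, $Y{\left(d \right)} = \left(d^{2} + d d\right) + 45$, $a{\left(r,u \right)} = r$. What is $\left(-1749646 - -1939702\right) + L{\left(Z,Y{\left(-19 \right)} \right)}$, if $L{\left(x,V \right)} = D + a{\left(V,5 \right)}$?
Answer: $190748$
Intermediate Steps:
$Y{\left(d \right)} = 45 + 2 d^{2}$ ($Y{\left(d \right)} = \left(d^{2} + d^{2}\right) + 45 = 2 d^{2} + 45 = 45 + 2 d^{2}$)
$D = -75$ ($D = \left(-15\right) 5 = -75$)
$L{\left(x,V \right)} = -75 + V$
$\left(-1749646 - -1939702\right) + L{\left(Z,Y{\left(-19 \right)} \right)} = \left(-1749646 - -1939702\right) + \left(-75 + \left(45 + 2 \left(-19\right)^{2}\right)\right) = \left(-1749646 + 1939702\right) + \left(-75 + \left(45 + 2 \cdot 361\right)\right) = 190056 + \left(-75 + \left(45 + 722\right)\right) = 190056 + \left(-75 + 767\right) = 190056 + 692 = 190748$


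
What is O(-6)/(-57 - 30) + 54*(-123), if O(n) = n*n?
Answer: -192630/29 ≈ -6642.4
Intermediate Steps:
O(n) = n**2
O(-6)/(-57 - 30) + 54*(-123) = (-6)**2/(-57 - 30) + 54*(-123) = 36/(-87) - 6642 = 36*(-1/87) - 6642 = -12/29 - 6642 = -192630/29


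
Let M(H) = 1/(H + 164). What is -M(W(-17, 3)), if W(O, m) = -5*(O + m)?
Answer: -1/234 ≈ -0.0042735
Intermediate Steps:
W(O, m) = -5*O - 5*m
M(H) = 1/(164 + H)
-M(W(-17, 3)) = -1/(164 + (-5*(-17) - 5*3)) = -1/(164 + (85 - 15)) = -1/(164 + 70) = -1/234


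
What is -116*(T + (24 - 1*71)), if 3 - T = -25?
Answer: 2204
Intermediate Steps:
T = 28 (T = 3 - 1*(-25) = 3 + 25 = 28)
-116*(T + (24 - 1*71)) = -116*(28 + (24 - 1*71)) = -116*(28 + (24 - 71)) = -116*(28 - 47) = -116*(-19) = 2204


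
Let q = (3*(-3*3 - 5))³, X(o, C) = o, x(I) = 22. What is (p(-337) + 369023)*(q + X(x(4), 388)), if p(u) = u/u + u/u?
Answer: -27332205650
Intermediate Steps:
p(u) = 2 (p(u) = 1 + 1 = 2)
q = -74088 (q = (3*(-9 - 5))³ = (3*(-14))³ = (-42)³ = -74088)
(p(-337) + 369023)*(q + X(x(4), 388)) = (2 + 369023)*(-74088 + 22) = 369025*(-74066) = -27332205650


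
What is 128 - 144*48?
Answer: -6784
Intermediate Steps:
128 - 144*48 = 128 - 6912 = -6784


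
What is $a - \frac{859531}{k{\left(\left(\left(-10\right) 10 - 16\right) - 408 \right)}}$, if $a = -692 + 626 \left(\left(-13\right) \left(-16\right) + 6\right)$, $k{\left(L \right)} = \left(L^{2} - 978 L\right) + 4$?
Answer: $\frac{104891134613}{787052} \approx 1.3327 \cdot 10^{5}$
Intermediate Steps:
$k{\left(L \right)} = 4 + L^{2} - 978 L$
$a = 133272$ ($a = -692 + 626 \left(208 + 6\right) = -692 + 626 \cdot 214 = -692 + 133964 = 133272$)
$a - \frac{859531}{k{\left(\left(\left(-10\right) 10 - 16\right) - 408 \right)}} = 133272 - \frac{859531}{4 + \left(\left(\left(-10\right) 10 - 16\right) - 408\right)^{2} - 978 \left(\left(\left(-10\right) 10 - 16\right) - 408\right)} = 133272 - \frac{859531}{4 + \left(\left(-100 - 16\right) - 408\right)^{2} - 978 \left(\left(-100 - 16\right) - 408\right)} = 133272 - \frac{859531}{4 + \left(-116 - 408\right)^{2} - 978 \left(-116 - 408\right)} = 133272 - \frac{859531}{4 + \left(-524\right)^{2} - -512472} = 133272 - \frac{859531}{4 + 274576 + 512472} = 133272 - \frac{859531}{787052} = \frac{104891134613}{787052}$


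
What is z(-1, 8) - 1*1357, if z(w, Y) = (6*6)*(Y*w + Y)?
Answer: -1357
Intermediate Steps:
z(w, Y) = 36*Y + 36*Y*w (z(w, Y) = 36*(Y + Y*w) = 36*Y + 36*Y*w)
z(-1, 8) - 1*1357 = 36*8*(1 - 1) - 1*1357 = 36*8*0 - 1357 = 0 - 1357 = -1357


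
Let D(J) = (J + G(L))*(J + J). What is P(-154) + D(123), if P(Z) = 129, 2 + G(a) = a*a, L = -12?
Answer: 65319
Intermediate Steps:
G(a) = -2 + a² (G(a) = -2 + a*a = -2 + a²)
D(J) = 2*J*(142 + J) (D(J) = (J + (-2 + (-12)²))*(J + J) = (J + (-2 + 144))*(2*J) = (J + 142)*(2*J) = (142 + J)*(2*J) = 2*J*(142 + J))
P(-154) + D(123) = 129 + 2*123*(142 + 123) = 129 + 2*123*265 = 129 + 65190 = 65319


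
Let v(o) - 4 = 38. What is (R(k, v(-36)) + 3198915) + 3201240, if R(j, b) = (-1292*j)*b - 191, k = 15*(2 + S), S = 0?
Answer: 4772044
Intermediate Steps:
v(o) = 42 (v(o) = 4 + 38 = 42)
k = 30 (k = 15*(2 + 0) = 15*2 = 30)
R(j, b) = -191 - 1292*b*j (R(j, b) = -1292*b*j - 191 = -191 - 1292*b*j)
(R(k, v(-36)) + 3198915) + 3201240 = ((-191 - 1292*42*30) + 3198915) + 3201240 = ((-191 - 1627920) + 3198915) + 3201240 = (-1628111 + 3198915) + 3201240 = 1570804 + 3201240 = 4772044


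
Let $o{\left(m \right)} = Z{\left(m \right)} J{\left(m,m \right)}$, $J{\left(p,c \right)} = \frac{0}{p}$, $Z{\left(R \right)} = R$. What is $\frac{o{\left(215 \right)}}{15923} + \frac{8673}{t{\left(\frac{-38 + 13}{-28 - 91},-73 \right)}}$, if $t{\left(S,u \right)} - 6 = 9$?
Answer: $\frac{2891}{5} \approx 578.2$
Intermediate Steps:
$t{\left(S,u \right)} = 15$ ($t{\left(S,u \right)} = 6 + 9 = 15$)
$J{\left(p,c \right)} = 0$
$o{\left(m \right)} = 0$ ($o{\left(m \right)} = m 0 = 0$)
$\frac{o{\left(215 \right)}}{15923} + \frac{8673}{t{\left(\frac{-38 + 13}{-28 - 91},-73 \right)}} = \frac{0}{15923} + \frac{8673}{15} = 0 \cdot \frac{1}{15923} + 8673 \cdot \frac{1}{15} = 0 + \frac{2891}{5} = \frac{2891}{5}$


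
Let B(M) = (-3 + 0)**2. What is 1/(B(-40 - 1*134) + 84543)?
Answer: 1/84552 ≈ 1.1827e-5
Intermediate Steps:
B(M) = 9 (B(M) = (-3)**2 = 9)
1/(B(-40 - 1*134) + 84543) = 1/(9 + 84543) = 1/84552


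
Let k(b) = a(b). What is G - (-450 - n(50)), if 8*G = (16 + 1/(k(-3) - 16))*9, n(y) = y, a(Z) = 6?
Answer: 41431/80 ≈ 517.89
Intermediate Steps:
k(b) = 6
G = 1431/80 (G = ((16 + 1/(6 - 16))*9)/8 = ((16 + 1/(-10))*9)/8 = ((16 - ⅒)*9)/8 = ((159/10)*9)/8 = (⅛)*(1431/10) = 1431/80 ≈ 17.888)
G - (-450 - n(50)) = 1431/80 - (-450 - 1*50) = 1431/80 - (-450 - 50) = 1431/80 - 1*(-500) = 1431/80 + 500 = 41431/80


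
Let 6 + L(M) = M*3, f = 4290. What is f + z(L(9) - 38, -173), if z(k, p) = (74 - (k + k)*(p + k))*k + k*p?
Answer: 115793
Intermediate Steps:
L(M) = -6 + 3*M (L(M) = -6 + M*3 = -6 + 3*M)
z(k, p) = k*p + k*(74 - 2*k*(k + p)) (z(k, p) = (74 - 2*k*(k + p))*k + k*p = k*(74 - 2*k*(k + p)) + k*p = k*p + k*(74 - 2*k*(k + p)))
f + z(L(9) - 38, -173) = 4290 + ((-6 + 3*9) - 38)*(74 - 173 - 2*((-6 + 3*9) - 38)**2 - 2*((-6 + 3*9) - 38)*(-173)) = 4290 + ((-6 + 27) - 38)*(74 - 173 - 2*((-6 + 27) - 38)**2 - 2*((-6 + 27) - 38)*(-173)) = 4290 + (21 - 38)*(74 - 173 - 2*(21 - 38)**2 - 2*(21 - 38)*(-173)) = 4290 - 17*(74 - 173 - 2*(-17)**2 - 2*(-17)*(-173)) = 4290 - 17*(74 - 173 - 2*289 - 5882) = 4290 - 17*(74 - 173 - 578 - 5882) = 4290 - 17*(-6559) = 4290 + 111503 = 115793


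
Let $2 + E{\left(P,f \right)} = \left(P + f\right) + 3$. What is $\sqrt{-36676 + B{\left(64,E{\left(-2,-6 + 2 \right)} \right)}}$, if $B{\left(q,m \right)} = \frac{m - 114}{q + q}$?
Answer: $\frac{i \sqrt{9389294}}{16} \approx 191.51 i$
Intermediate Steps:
$E{\left(P,f \right)} = 1 + P + f$ ($E{\left(P,f \right)} = -2 + \left(\left(P + f\right) + 3\right) = -2 + \left(3 + P + f\right) = 1 + P + f$)
$B{\left(q,m \right)} = \frac{-114 + m}{2 q}$
$\sqrt{-36676 + B{\left(64,E{\left(-2,-6 + 2 \right)} \right)}} = \sqrt{-36676 + \frac{-114 + \left(1 - 2 + \left(-6 + 2\right)\right)}{2 \cdot 64}} = \sqrt{-36676 + \frac{1}{2} \cdot \frac{1}{64} \left(-114 - 5\right)} = \sqrt{-36676 + \frac{1}{2} \cdot \frac{1}{64} \left(-119\right)} = \sqrt{-36676 - \frac{119}{128}} = \sqrt{- \frac{4694647}{128}} = \frac{i \sqrt{9389294}}{16}$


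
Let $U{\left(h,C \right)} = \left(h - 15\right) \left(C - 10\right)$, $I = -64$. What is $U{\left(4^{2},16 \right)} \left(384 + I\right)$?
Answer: $1920$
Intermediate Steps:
$U{\left(h,C \right)} = \left(-15 + h\right) \left(-10 + C\right)$
$U{\left(4^{2},16 \right)} \left(384 + I\right) = \left(150 - 240 - 10 \cdot 4^{2} + 16 \cdot 4^{2}\right) \left(384 - 64\right) = \left(150 - 240 - 160 + 16 \cdot 16\right) 320 = \left(150 - 240 - 160 + 256\right) 320 = 6 \cdot 320 = 1920$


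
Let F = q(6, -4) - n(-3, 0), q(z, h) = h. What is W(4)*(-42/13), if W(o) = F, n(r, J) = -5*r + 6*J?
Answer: 798/13 ≈ 61.385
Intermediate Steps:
F = -19 (F = -4 - (-5*(-3) + 6*0) = -4 - (15 + 0) = -4 - 1*15 = -4 - 15 = -19)
W(o) = -19
W(4)*(-42/13) = -(-798)/13 = -19*(-42/13) = 798/13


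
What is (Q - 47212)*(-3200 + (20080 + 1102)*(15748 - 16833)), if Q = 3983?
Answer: 993647528430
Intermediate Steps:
(Q - 47212)*(-3200 + (20080 + 1102)*(15748 - 16833)) = (3983 - 47212)*(-3200 + (20080 + 1102)*(15748 - 16833)) = -43229*(-3200 + 21182*(-1085)) = -43229*(-3200 - 22982470) = -43229*(-22985670) = 993647528430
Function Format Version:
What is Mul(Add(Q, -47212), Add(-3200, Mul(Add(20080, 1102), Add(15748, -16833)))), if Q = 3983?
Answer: 993647528430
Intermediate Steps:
Mul(Add(Q, -47212), Add(-3200, Mul(Add(20080, 1102), Add(15748, -16833)))) = Mul(Add(3983, -47212), Add(-3200, Mul(Add(20080, 1102), Add(15748, -16833)))) = Mul(-43229, Add(-3200, Mul(21182, -1085))) = Mul(-43229, Add(-3200, -22982470)) = Mul(-43229, -22985670) = 993647528430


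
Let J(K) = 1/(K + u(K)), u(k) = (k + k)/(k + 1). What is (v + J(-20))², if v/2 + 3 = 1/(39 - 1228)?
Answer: 5996773266561/163426147600 ≈ 36.694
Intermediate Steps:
v = -7136/1189 (v = -6 + 2/(39 - 1228) = -6 + 2/(-1189) = -6 + 2*(-1/1189) = -6 - 2/1189 = -7136/1189 ≈ -6.0017)
u(k) = 2*k/(1 + k) (u(k) = (2*k)/(1 + k) = 2*k/(1 + k))
J(K) = 1/(K + 2*K/(1 + K))
(v + J(-20))² = (-7136/1189 + (1 - 20)/((-20)*(3 - 20)))² = (-7136/1189 - 1/20*(-19)/(-17))² = (-7136/1189 - 1/20*(-1/17)*(-19))² = (-7136/1189 - 19/340)² = (-2448831/404260)² = 5996773266561/163426147600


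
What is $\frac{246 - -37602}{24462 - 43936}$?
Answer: $- \frac{18924}{9737} \approx -1.9435$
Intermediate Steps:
$\frac{246 - -37602}{24462 - 43936} = \frac{246 + 37602}{24462 - 43936} = \frac{37848}{-19474} = 37848 \left(- \frac{1}{19474}\right) = - \frac{18924}{9737}$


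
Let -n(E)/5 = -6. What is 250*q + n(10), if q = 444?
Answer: 111030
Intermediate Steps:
n(E) = 30 (n(E) = -5*(-6) = 30)
250*q + n(10) = 250*444 + 30 = 111000 + 30 = 111030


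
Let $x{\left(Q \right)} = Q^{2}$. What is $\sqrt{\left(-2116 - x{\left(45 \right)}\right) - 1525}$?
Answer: $i \sqrt{5666} \approx 75.273 i$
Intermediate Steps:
$\sqrt{\left(-2116 - x{\left(45 \right)}\right) - 1525} = \sqrt{\left(-2116 - 45^{2}\right) - 1525} = \sqrt{\left(-2116 - 2025\right) - 1525} = \sqrt{-4141 - 1525} = \sqrt{-5666} = i \sqrt{5666}$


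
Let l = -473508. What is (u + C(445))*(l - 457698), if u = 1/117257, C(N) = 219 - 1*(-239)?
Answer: -50009214180642/117257 ≈ -4.2649e+8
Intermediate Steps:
C(N) = 458 (C(N) = 219 + 239 = 458)
u = 1/117257 ≈ 8.5283e-6
(u + C(445))*(l - 457698) = (1/117257 + 458)*(-473508 - 457698) = (53703707/117257)*(-931206) = -50009214180642/117257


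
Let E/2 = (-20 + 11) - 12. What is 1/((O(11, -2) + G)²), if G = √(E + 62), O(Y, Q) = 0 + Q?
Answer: 1/(4*(1 - √5)²) ≈ 0.16363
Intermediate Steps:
E = -42 (E = 2*((-20 + 11) - 12) = 2*(-9 - 12) = 2*(-21) = -42)
O(Y, Q) = Q
G = 2*√5 (G = √(-42 + 62) = √20 = 2*√5 ≈ 4.4721)
1/((O(11, -2) + G)²) = 1/((-2 + 2*√5)²) = (-2 + 2*√5)⁻²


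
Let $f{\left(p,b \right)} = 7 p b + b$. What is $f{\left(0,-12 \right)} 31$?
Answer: $-372$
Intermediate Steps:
$f{\left(p,b \right)} = b + 7 b p$ ($f{\left(p,b \right)} = 7 b p + b = b + 7 b p$)
$f{\left(0,-12 \right)} 31 = - 12 \left(1 + 7 \cdot 0\right) 31 = - 12 \left(1 + 0\right) 31 = \left(-12\right) 1 \cdot 31 = \left(-12\right) 31 = -372$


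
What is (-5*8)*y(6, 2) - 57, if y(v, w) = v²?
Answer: -1497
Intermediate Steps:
(-5*8)*y(6, 2) - 57 = -5*8*6² - 57 = -40*36 - 57 = -1440 - 57 = -1497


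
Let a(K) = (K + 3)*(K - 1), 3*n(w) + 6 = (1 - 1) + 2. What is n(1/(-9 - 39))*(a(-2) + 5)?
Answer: -8/3 ≈ -2.6667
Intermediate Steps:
n(w) = -4/3 (n(w) = -2 + ((1 - 1) + 2)/3 = -2 + (0 + 2)/3 = -2 + (⅓)*2 = -2 + ⅔ = -4/3)
a(K) = (-1 + K)*(3 + K) (a(K) = (3 + K)*(-1 + K) = (-1 + K)*(3 + K))
n(1/(-9 - 39))*(a(-2) + 5) = -4*((-3 + (-2)² + 2*(-2)) + 5)/3 = -4*((-3 + 4 - 4) + 5)/3 = -4*(-3 + 5)/3 = -4/3*2 = -8/3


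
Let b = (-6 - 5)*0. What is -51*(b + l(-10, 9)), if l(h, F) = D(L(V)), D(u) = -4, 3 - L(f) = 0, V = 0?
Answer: 204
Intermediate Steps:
L(f) = 3 (L(f) = 3 - 1*0 = 3 + 0 = 3)
l(h, F) = -4
b = 0 (b = -11*0 = 0)
-51*(b + l(-10, 9)) = -51*(0 - 4) = -51*(-4) = 204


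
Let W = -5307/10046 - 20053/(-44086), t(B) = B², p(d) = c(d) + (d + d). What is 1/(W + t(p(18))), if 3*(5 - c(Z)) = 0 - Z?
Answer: 110721989/244576745710 ≈ 0.00045271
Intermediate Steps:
c(Z) = 5 + Z/3 (c(Z) = 5 - (0 - Z)/3 = 5 - (-1)*Z/3 = 5 + Z/3)
p(d) = 5 + 7*d/3 (p(d) = (5 + d/3) + (d + d) = (5 + d/3) + 2*d = 5 + 7*d/3)
W = -8127991/110721989 (W = -5307*1/10046 - 20053*(-1/44086) = -5307/10046 + 20053/44086 = -8127991/110721989 ≈ -0.073409)
1/(W + t(p(18))) = 1/(-8127991/110721989 + (5 + (7/3)*18)²) = 1/(-8127991/110721989 + (5 + 42)²) = 1/(-8127991/110721989 + 47²) = 1/(-8127991/110721989 + 2209) = 1/(244576745710/110721989) = 110721989/244576745710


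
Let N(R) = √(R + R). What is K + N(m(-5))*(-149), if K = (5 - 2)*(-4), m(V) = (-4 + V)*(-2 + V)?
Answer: -12 - 447*√14 ≈ -1684.5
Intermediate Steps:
K = -12 (K = 3*(-4) = -12)
N(R) = √2*√R (N(R) = √(2*R) = √2*√R)
K + N(m(-5))*(-149) = -12 + (√2*√(8 + (-5)² - 6*(-5)))*(-149) = -12 + (√2*√(8 + 25 + 30))*(-149) = -12 + (√2*√63)*(-149) = -12 + (√2*(3*√7))*(-149) = -12 + (3*√14)*(-149) = -12 - 447*√14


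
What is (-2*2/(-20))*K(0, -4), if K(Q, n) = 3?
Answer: ⅗ ≈ 0.60000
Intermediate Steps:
(-2*2/(-20))*K(0, -4) = (-2*2/(-20))*3 = -4*(-1/20)*3 = (⅕)*3 = ⅗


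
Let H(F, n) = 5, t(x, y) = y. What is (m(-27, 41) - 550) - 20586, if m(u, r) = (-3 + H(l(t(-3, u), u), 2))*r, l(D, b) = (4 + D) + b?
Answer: -21054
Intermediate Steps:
l(D, b) = 4 + D + b
m(u, r) = 2*r (m(u, r) = (-3 + 5)*r = 2*r)
(m(-27, 41) - 550) - 20586 = (2*41 - 550) - 20586 = (82 - 550) - 20586 = -468 - 20586 = -21054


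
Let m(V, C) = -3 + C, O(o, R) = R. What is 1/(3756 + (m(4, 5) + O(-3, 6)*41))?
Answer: 1/4004 ≈ 0.00024975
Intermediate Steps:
1/(3756 + (m(4, 5) + O(-3, 6)*41)) = 1/(3756 + ((-3 + 5) + 6*41)) = 1/(3756 + (2 + 246)) = 1/(3756 + 248) = 1/4004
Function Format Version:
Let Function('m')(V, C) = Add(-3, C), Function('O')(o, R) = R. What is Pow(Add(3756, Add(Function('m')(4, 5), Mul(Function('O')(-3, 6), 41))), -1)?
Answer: Rational(1, 4004) ≈ 0.00024975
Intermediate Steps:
Pow(Add(3756, Add(Function('m')(4, 5), Mul(Function('O')(-3, 6), 41))), -1) = Pow(Add(3756, Add(Add(-3, 5), Mul(6, 41))), -1) = Pow(Add(3756, Add(2, 246)), -1) = Pow(Add(3756, 248), -1) = Pow(4004, -1) = Rational(1, 4004)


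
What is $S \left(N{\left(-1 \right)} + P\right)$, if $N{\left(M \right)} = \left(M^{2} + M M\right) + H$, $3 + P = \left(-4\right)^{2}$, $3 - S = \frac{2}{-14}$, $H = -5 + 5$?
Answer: $\frac{330}{7} \approx 47.143$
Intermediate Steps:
$H = 0$
$S = \frac{22}{7}$ ($S = 3 - \frac{2}{-14} = 3 - 2 \left(- \frac{1}{14}\right) = 3 - - \frac{1}{7} = 3 + \frac{1}{7} = \frac{22}{7} \approx 3.1429$)
$P = 13$ ($P = -3 + \left(-4\right)^{2} = -3 + 16 = 13$)
$N{\left(M \right)} = 2 M^{2}$ ($N{\left(M \right)} = \left(M^{2} + M M\right) + 0 = \left(M^{2} + M^{2}\right) + 0 = 2 M^{2} + 0 = 2 M^{2}$)
$S \left(N{\left(-1 \right)} + P\right) = \frac{22 \left(2 \left(-1\right)^{2} + 13\right)}{7} = \frac{22 \left(2 \cdot 1 + 13\right)}{7} = \frac{22 \left(2 + 13\right)}{7} = \frac{22}{7} \cdot 15 = \frac{330}{7}$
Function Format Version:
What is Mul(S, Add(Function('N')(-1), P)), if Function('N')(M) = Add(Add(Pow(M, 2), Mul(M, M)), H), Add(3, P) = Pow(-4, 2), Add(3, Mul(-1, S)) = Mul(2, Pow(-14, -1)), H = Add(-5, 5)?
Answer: Rational(330, 7) ≈ 47.143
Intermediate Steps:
H = 0
S = Rational(22, 7) (S = Add(3, Mul(-1, Mul(2, Pow(-14, -1)))) = Add(3, Mul(-1, Mul(2, Rational(-1, 14)))) = Add(3, Mul(-1, Rational(-1, 7))) = Add(3, Rational(1, 7)) = Rational(22, 7) ≈ 3.1429)
P = 13 (P = Add(-3, Pow(-4, 2)) = Add(-3, 16) = 13)
Function('N')(M) = Mul(2, Pow(M, 2)) (Function('N')(M) = Add(Add(Pow(M, 2), Mul(M, M)), 0) = Add(Add(Pow(M, 2), Pow(M, 2)), 0) = Add(Mul(2, Pow(M, 2)), 0) = Mul(2, Pow(M, 2)))
Mul(S, Add(Function('N')(-1), P)) = Mul(Rational(22, 7), Add(Mul(2, Pow(-1, 2)), 13)) = Mul(Rational(22, 7), Add(Mul(2, 1), 13)) = Mul(Rational(22, 7), Add(2, 13)) = Mul(Rational(22, 7), 15) = Rational(330, 7)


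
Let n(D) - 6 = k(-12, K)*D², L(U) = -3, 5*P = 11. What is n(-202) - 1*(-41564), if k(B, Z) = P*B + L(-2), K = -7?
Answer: -5790338/5 ≈ -1.1581e+6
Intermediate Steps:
P = 11/5 (P = (⅕)*11 = 11/5 ≈ 2.2000)
k(B, Z) = -3 + 11*B/5 (k(B, Z) = 11*B/5 - 3 = -3 + 11*B/5)
n(D) = 6 - 147*D²/5 (n(D) = 6 + (-3 + (11/5)*(-12))*D² = 6 + (-3 - 132/5)*D² = 6 - 147*D²/5)
n(-202) - 1*(-41564) = (6 - 147/5*(-202)²) - 1*(-41564) = (6 - 147/5*40804) + 41564 = (6 - 5998188/5) + 41564 = -5998158/5 + 41564 = -5790338/5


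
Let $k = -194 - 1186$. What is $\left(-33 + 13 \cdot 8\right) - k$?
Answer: $1451$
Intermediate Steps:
$k = -1380$ ($k = -194 - 1186 = -1380$)
$\left(-33 + 13 \cdot 8\right) - k = \left(-33 + 13 \cdot 8\right) - -1380 = \left(-33 + 104\right) + 1380 = 71 + 1380 = 1451$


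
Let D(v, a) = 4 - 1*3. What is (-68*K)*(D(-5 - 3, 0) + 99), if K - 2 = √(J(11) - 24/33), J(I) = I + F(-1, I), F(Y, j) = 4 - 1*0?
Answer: -13600 - 6800*√1727/11 ≈ -39290.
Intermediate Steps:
F(Y, j) = 4 (F(Y, j) = 4 + 0 = 4)
J(I) = 4 + I (J(I) = I + 4 = 4 + I)
D(v, a) = 1 (D(v, a) = 4 - 3 = 1)
K = 2 + √1727/11 (K = 2 + √((4 + 11) - 24/33) = 2 + √(15 - 24*1/33) = 2 + √(15 - 8/11) = 2 + √(157/11) = 2 + √1727/11 ≈ 5.7779)
(-68*K)*(D(-5 - 3, 0) + 99) = (-68*(2 + √1727/11))*(1 + 99) = (-136 - 68*√1727/11)*100 = -13600 - 6800*√1727/11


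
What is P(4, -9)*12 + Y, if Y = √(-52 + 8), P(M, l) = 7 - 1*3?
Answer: 48 + 2*I*√11 ≈ 48.0 + 6.6332*I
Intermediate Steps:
P(M, l) = 4 (P(M, l) = 7 - 3 = 4)
Y = 2*I*√11 (Y = √(-44) = 2*I*√11 ≈ 6.6332*I)
P(4, -9)*12 + Y = 4*12 + 2*I*√11 = 48 + 2*I*√11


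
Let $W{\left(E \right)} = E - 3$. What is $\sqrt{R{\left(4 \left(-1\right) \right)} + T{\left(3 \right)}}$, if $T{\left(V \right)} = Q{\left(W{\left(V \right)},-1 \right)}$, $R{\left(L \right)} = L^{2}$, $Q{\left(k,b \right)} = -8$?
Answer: $2 \sqrt{2} \approx 2.8284$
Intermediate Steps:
$W{\left(E \right)} = -3 + E$
$T{\left(V \right)} = -8$
$\sqrt{R{\left(4 \left(-1\right) \right)} + T{\left(3 \right)}} = \sqrt{\left(4 \left(-1\right)\right)^{2} - 8} = \sqrt{\left(-4\right)^{2} - 8} = \sqrt{16 - 8} = \sqrt{8} = 2 \sqrt{2}$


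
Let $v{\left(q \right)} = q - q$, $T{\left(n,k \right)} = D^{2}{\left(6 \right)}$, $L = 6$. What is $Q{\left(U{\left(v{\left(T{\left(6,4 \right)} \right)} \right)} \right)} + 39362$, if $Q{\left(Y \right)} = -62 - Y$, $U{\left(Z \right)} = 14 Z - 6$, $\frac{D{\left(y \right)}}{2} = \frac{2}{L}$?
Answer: $39306$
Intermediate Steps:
$D{\left(y \right)} = \frac{2}{3}$ ($D{\left(y \right)} = 2 \cdot \frac{2}{6} = 2 \cdot 2 \cdot \frac{1}{6} = 2 \cdot \frac{1}{3} = \frac{2}{3}$)
$T{\left(n,k \right)} = \frac{4}{9}$ ($T{\left(n,k \right)} = \left(\frac{2}{3}\right)^{2} = \frac{4}{9}$)
$v{\left(q \right)} = 0$
$U{\left(Z \right)} = -6 + 14 Z$
$Q{\left(U{\left(v{\left(T{\left(6,4 \right)} \right)} \right)} \right)} + 39362 = \left(-62 - \left(-6 + 14 \cdot 0\right)\right) + 39362 = \left(-62 - \left(-6 + 0\right)\right) + 39362 = \left(-62 - -6\right) + 39362 = \left(-62 + 6\right) + 39362 = -56 + 39362 = 39306$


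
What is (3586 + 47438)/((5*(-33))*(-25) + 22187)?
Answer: 6378/3289 ≈ 1.9392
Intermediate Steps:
(3586 + 47438)/((5*(-33))*(-25) + 22187) = 51024/(-165*(-25) + 22187) = 51024/(4125 + 22187) = 51024/26312 = 51024*(1/26312) = 6378/3289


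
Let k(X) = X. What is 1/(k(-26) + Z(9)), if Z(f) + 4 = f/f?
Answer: -1/29 ≈ -0.034483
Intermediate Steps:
Z(f) = -3 (Z(f) = -4 + f/f = -4 + 1 = -3)
1/(k(-26) + Z(9)) = 1/(-26 - 3) = 1/(-29) = -1/29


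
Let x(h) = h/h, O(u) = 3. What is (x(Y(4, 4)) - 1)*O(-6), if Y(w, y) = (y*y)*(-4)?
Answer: 0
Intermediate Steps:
Y(w, y) = -4*y² (Y(w, y) = y²*(-4) = -4*y²)
x(h) = 1
(x(Y(4, 4)) - 1)*O(-6) = (1 - 1)*3 = 0*3 = 0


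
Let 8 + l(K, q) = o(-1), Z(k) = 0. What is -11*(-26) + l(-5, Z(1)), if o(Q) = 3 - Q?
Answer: 282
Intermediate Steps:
l(K, q) = -4 (l(K, q) = -8 + (3 - 1*(-1)) = -8 + (3 + 1) = -8 + 4 = -4)
-11*(-26) + l(-5, Z(1)) = -11*(-26) - 4 = 286 - 4 = 282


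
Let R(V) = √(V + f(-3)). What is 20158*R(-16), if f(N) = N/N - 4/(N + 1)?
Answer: 20158*I*√13 ≈ 72681.0*I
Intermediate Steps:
f(N) = 1 - 4/(1 + N)
R(V) = √(3 + V) (R(V) = √(V + (-3 - 3)/(1 - 3)) = √(V - 6/(-2)) = √(V - ½*(-6)) = √(V + 3) = √(3 + V))
20158*R(-16) = 20158*√(3 - 16) = 20158*√(-13) = 20158*(I*√13) = 20158*I*√13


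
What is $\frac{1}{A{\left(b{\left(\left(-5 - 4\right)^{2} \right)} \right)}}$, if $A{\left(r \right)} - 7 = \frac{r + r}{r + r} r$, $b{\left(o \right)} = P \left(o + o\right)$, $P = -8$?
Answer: $- \frac{1}{1289} \approx -0.0007758$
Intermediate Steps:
$b{\left(o \right)} = - 16 o$ ($b{\left(o \right)} = - 8 \left(o + o\right) = - 8 \cdot 2 o = - 16 o$)
$A{\left(r \right)} = 7 + r$ ($A{\left(r \right)} = 7 + \frac{r + r}{r + r} r = 7 + \frac{2 r}{2 r} r = 7 + 2 r \frac{1}{2 r} r = 7 + 1 r = 7 + r$)
$\frac{1}{A{\left(b{\left(\left(-5 - 4\right)^{2} \right)} \right)}} = \frac{1}{7 - 16 \left(-5 - 4\right)^{2}} = \frac{1}{7 - 16 \left(-9\right)^{2}} = \frac{1}{7 - 1296} = \frac{1}{-1289} = - \frac{1}{1289}$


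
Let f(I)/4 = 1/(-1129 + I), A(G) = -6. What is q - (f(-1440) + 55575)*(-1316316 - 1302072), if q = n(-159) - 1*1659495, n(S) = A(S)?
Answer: 373828676022279/2569 ≈ 1.4552e+11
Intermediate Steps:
n(S) = -6
f(I) = 4/(-1129 + I)
q = -1659501 (q = -6 - 1*1659495 = -6 - 1659495 = -1659501)
q - (f(-1440) + 55575)*(-1316316 - 1302072) = -1659501 - (4/(-1129 - 1440) + 55575)*(-1316316 - 1302072) = -1659501 - (4/(-2569) + 55575)*(-2618388) = -1659501 - (4*(-1/2569) + 55575)*(-2618388) = -1659501 - (-4/2569 + 55575)*(-2618388) = -1659501 - 142772171*(-2618388)/2569 = -1659501 - 1*(-373832939280348/2569) = -1659501 + 373832939280348/2569 = 373828676022279/2569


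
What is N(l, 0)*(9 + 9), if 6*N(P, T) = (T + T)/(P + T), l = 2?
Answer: 0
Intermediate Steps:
N(P, T) = T/(3*(P + T)) (N(P, T) = ((T + T)/(P + T))/6 = ((2*T)/(P + T))/6 = (2*T/(P + T))/6 = T/(3*(P + T)))
N(l, 0)*(9 + 9) = ((1/3)*0/(2 + 0))*(9 + 9) = ((1/3)*0/2)*18 = ((1/3)*0*(1/2))*18 = 0*18 = 0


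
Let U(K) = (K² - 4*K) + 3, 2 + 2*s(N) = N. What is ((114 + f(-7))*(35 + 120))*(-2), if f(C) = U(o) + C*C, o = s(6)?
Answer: -50220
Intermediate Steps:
s(N) = -1 + N/2
o = 2 (o = -1 + (½)*6 = -1 + 3 = 2)
U(K) = 3 + K² - 4*K
f(C) = -1 + C² (f(C) = (3 + 2² - 4*2) + C*C = (3 + 4 - 8) + C² = -1 + C²)
((114 + f(-7))*(35 + 120))*(-2) = ((114 + (-1 + (-7)²))*(35 + 120))*(-2) = ((114 + (-1 + 49))*155)*(-2) = ((114 + 48)*155)*(-2) = (162*155)*(-2) = 25110*(-2) = -50220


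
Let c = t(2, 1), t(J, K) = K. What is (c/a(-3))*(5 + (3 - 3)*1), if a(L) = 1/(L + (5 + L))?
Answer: -5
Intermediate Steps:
c = 1
a(L) = 1/(5 + 2*L)
(c/a(-3))*(5 + (3 - 3)*1) = (1/1/(5 + 2*(-3)))*(5 + (3 - 3)*1) = (1/1/(5 - 6))*(5 + 0*1) = (1/1/(-1))*(5 + 0) = (1/(-1))*5 = (1*(-1))*5 = -1*5 = -5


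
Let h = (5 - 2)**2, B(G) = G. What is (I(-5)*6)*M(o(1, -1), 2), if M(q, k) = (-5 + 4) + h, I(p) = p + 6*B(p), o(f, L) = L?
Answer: -1680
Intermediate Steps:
h = 9 (h = 3**2 = 9)
I(p) = 7*p (I(p) = p + 6*p = 7*p)
M(q, k) = 8 (M(q, k) = (-5 + 4) + 9 = -1 + 9 = 8)
(I(-5)*6)*M(o(1, -1), 2) = ((7*(-5))*6)*8 = -35*6*8 = -210*8 = -1680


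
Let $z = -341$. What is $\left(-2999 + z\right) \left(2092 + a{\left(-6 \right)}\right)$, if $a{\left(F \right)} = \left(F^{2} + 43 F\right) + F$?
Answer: $-6225760$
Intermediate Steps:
$a{\left(F \right)} = F^{2} + 44 F$
$\left(-2999 + z\right) \left(2092 + a{\left(-6 \right)}\right) = \left(-2999 - 341\right) \left(2092 - 6 \left(44 - 6\right)\right) = - 3340 \left(2092 - 228\right) = \left(-3340\right) 1864 = -6225760$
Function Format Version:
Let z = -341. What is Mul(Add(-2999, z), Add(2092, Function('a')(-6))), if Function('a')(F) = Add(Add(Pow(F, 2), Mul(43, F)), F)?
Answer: -6225760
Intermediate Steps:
Function('a')(F) = Add(Pow(F, 2), Mul(44, F))
Mul(Add(-2999, z), Add(2092, Function('a')(-6))) = Mul(Add(-2999, -341), Add(2092, Mul(-6, Add(44, -6)))) = Mul(-3340, Add(2092, Mul(-6, 38))) = Mul(-3340, Add(2092, -228)) = Mul(-3340, 1864) = -6225760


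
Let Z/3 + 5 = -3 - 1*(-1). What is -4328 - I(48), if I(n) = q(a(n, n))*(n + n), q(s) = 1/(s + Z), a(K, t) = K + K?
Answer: -108232/25 ≈ -4329.3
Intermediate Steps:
a(K, t) = 2*K
Z = -21 (Z = -15 + 3*(-3 - 1*(-1)) = -15 + 3*(-3 + 1) = -15 + 3*(-2) = -15 - 6 = -21)
q(s) = 1/(-21 + s) (q(s) = 1/(s - 21) = 1/(-21 + s))
I(n) = 2*n/(-21 + 2*n) (I(n) = (n + n)/(-21 + 2*n) = (2*n)/(-21 + 2*n) = 2*n/(-21 + 2*n))
-4328 - I(48) = -4328 - 2*48/(-21 + 2*48) = -4328 - 2*48/(-21 + 96) = -4328 - 2*48/75 = -4328 - 1*32/25 = -4328 - 32/25 = -108232/25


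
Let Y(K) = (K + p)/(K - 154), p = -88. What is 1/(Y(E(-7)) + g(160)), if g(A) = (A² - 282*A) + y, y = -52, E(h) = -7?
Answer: -161/3150997 ≈ -5.1095e-5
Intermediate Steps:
Y(K) = (-88 + K)/(-154 + K) (Y(K) = (K - 88)/(K - 154) = (-88 + K)/(-154 + K))
g(A) = -52 + A² - 282*A (g(A) = (A² - 282*A) - 52 = -52 + A² - 282*A)
1/(Y(E(-7)) + g(160)) = 1/((-88 - 7)/(-154 - 7) + (-52 + 160² - 282*160)) = 1/(-95/(-161) + (-52 + 25600 - 45120)) = 1/(-1/161*(-95) - 19572) = 1/(95/161 - 19572) = 1/(-3150997/161) = -161/3150997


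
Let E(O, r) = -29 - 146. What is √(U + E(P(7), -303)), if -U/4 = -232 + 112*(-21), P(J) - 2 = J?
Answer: 3*√1129 ≈ 100.80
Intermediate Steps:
P(J) = 2 + J
E(O, r) = -175
U = 10336 (U = -4*(-232 + 112*(-21)) = -4*(-232 - 2352) = -4*(-2584) = 10336)
√(U + E(P(7), -303)) = √(10336 - 175) = √10161 = 3*√1129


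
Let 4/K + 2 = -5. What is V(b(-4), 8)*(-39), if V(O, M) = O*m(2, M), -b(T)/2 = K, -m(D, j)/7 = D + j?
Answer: 3120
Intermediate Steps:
K = -4/7 (K = 4/(-2 - 5) = 4/(-7) = 4*(-⅐) = -4/7 ≈ -0.57143)
m(D, j) = -7*D - 7*j (m(D, j) = -7*(D + j) = -7*D - 7*j)
b(T) = 8/7 (b(T) = -2*(-4/7) = 8/7)
V(O, M) = O*(-14 - 7*M) (V(O, M) = O*(-7*2 - 7*M) = O*(-14 - 7*M))
V(b(-4), 8)*(-39) = -7*8/7*(2 + 8)*(-39) = -7*8/7*10*(-39) = -80*(-39) = 3120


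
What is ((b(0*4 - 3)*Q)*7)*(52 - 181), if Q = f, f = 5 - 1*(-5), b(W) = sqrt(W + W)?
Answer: -9030*I*sqrt(6) ≈ -22119.0*I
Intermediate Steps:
b(W) = sqrt(2)*sqrt(W) (b(W) = sqrt(2*W) = sqrt(2)*sqrt(W))
f = 10 (f = 5 + 5 = 10)
Q = 10
((b(0*4 - 3)*Q)*7)*(52 - 181) = (((sqrt(2)*sqrt(0*4 - 3))*10)*7)*(52 - 181) = (((sqrt(2)*sqrt(0 - 3))*10)*7)*(-129) = (((sqrt(2)*sqrt(-3))*10)*7)*(-129) = (((sqrt(2)*(I*sqrt(3)))*10)*7)*(-129) = (((I*sqrt(6))*10)*7)*(-129) = ((10*I*sqrt(6))*7)*(-129) = (70*I*sqrt(6))*(-129) = -9030*I*sqrt(6)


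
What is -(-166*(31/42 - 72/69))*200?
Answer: -4897000/483 ≈ -10139.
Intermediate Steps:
-(-166*(31/42 - 72/69))*200 = -(-166*(31*(1/42) - 72*1/69))*200 = -(-166*(31/42 - 24/23))*200 = -(-166*(-295/966))*200 = -24485*200/483 = -1*4897000/483 = -4897000/483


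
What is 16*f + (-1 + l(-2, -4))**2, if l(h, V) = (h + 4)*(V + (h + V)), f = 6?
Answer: 537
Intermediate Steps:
l(h, V) = (4 + h)*(h + 2*V) (l(h, V) = (4 + h)*(V + (V + h)) = (4 + h)*(h + 2*V))
16*f + (-1 + l(-2, -4))**2 = 16*6 + (-1 + ((-2)**2 + 4*(-2) + 8*(-4) + 2*(-4)*(-2)))**2 = 96 + (-1 + (4 - 8 - 32 + 16))**2 = 96 + (-1 - 20)**2 = 96 + (-21)**2 = 96 + 441 = 537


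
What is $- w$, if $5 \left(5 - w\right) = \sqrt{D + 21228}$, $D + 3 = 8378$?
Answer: $-5 + \frac{\sqrt{29603}}{5} \approx 29.411$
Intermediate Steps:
$D = 8375$ ($D = -3 + 8378 = 8375$)
$w = 5 - \frac{\sqrt{29603}}{5}$ ($w = 5 - \frac{\sqrt{8375 + 21228}}{5} = 5 - \frac{\sqrt{29603}}{5} \approx -29.411$)
$- w = - (5 - \frac{\sqrt{29603}}{5}) = -5 + \frac{\sqrt{29603}}{5}$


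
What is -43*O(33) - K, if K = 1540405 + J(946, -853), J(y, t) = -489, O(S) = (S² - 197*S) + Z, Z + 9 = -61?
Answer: -1304190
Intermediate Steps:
Z = -70 (Z = -9 - 61 = -70)
O(S) = -70 + S² - 197*S (O(S) = (S² - 197*S) - 70 = -70 + S² - 197*S)
K = 1539916 (K = 1540405 - 489 = 1539916)
-43*O(33) - K = -43*(-70 + 33² - 197*33) - 1*1539916 = -43*(-70 + 1089 - 6501) - 1539916 = -43*(-5482) - 1539916 = 235726 - 1539916 = -1304190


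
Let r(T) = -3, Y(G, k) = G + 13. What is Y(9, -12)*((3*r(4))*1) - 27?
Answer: -225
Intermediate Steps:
Y(G, k) = 13 + G
Y(9, -12)*((3*r(4))*1) - 27 = (13 + 9)*((3*(-3))*1) - 27 = 22*(-9*1) - 27 = 22*(-9) - 27 = -198 - 27 = -225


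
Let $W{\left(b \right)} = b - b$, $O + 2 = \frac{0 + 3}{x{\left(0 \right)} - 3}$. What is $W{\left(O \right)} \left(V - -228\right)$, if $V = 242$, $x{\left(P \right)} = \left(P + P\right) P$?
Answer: $0$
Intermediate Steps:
$x{\left(P \right)} = 2 P^{2}$ ($x{\left(P \right)} = 2 P P = 2 P^{2}$)
$O = -3$ ($O = -2 + \frac{0 + 3}{2 \cdot 0^{2} - 3} = -2 + \frac{3}{2 \cdot 0 - 3} = -2 + \frac{3}{0 - 3} = -2 + \frac{3}{-3} = -2 + 3 \left(- \frac{1}{3}\right) = -2 - 1 = -3$)
$W{\left(b \right)} = 0$
$W{\left(O \right)} \left(V - -228\right) = 0 \left(242 - -228\right) = 0 \left(242 + 228\right) = 0 \cdot 470 = 0$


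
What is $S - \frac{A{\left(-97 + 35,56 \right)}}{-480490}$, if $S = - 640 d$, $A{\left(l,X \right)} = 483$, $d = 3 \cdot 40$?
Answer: $- \frac{36901631517}{480490} \approx -76800.0$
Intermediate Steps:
$d = 120$
$S = -76800$ ($S = \left(-640\right) 120 = -76800$)
$S - \frac{A{\left(-97 + 35,56 \right)}}{-480490} = -76800 - \frac{483}{-480490} = -76800 - 483 \left(- \frac{1}{480490}\right) = -76800 - - \frac{483}{480490} = -76800 + \frac{483}{480490} = - \frac{36901631517}{480490}$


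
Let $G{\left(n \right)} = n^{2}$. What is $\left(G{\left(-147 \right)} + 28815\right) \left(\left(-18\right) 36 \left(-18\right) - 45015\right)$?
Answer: $-1681690824$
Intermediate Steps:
$\left(G{\left(-147 \right)} + 28815\right) \left(\left(-18\right) 36 \left(-18\right) - 45015\right) = \left(\left(-147\right)^{2} + 28815\right) \left(\left(-18\right) 36 \left(-18\right) - 45015\right) = \left(21609 + 28815\right) \left(\left(-648\right) \left(-18\right) - 45015\right) = 50424 \left(11664 - 45015\right) = 50424 \left(-33351\right) = -1681690824$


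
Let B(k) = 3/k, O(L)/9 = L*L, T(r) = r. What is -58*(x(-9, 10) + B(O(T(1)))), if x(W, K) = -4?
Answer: 638/3 ≈ 212.67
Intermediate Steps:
O(L) = 9*L² (O(L) = 9*(L*L) = 9*L²)
-58*(x(-9, 10) + B(O(T(1)))) = -58*(-4 + 3/((9*1²))) = -58*(-4 + 3/((9*1))) = -58*(-4 + 3/9) = -58*(-4 + 3*(⅑)) = -58*(-4 + ⅓) = -58*(-11/3) = 638/3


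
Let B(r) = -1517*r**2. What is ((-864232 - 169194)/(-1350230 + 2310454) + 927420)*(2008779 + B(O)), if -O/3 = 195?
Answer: -115133616592527902271/240056 ≈ -4.7961e+14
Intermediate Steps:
O = -585 (O = -3*195 = -585)
((-864232 - 169194)/(-1350230 + 2310454) + 927420)*(2008779 + B(O)) = ((-864232 - 169194)/(-1350230 + 2310454) + 927420)*(2008779 - 1517*(-585)**2) = (-1033426/960224 + 927420)*(2008779 - 1517*342225) = (-1033426*1/960224 + 927420)*(2008779 - 519155325) = (-516713/480112 + 927420)*(-517146546) = (445264954327/480112)*(-517146546) = -115133616592527902271/240056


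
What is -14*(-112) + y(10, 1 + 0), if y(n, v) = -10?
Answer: 1558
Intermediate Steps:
-14*(-112) + y(10, 1 + 0) = -14*(-112) - 10 = 1568 - 10 = 1558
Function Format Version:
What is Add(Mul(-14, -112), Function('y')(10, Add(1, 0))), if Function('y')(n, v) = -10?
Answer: 1558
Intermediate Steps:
Add(Mul(-14, -112), Function('y')(10, Add(1, 0))) = Add(Mul(-14, -112), -10) = Add(1568, -10) = 1558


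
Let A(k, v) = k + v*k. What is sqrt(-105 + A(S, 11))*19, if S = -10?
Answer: 285*I ≈ 285.0*I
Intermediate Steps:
A(k, v) = k + k*v
sqrt(-105 + A(S, 11))*19 = sqrt(-105 - 10*(1 + 11))*19 = sqrt(-105 - 10*12)*19 = sqrt(-105 - 120)*19 = sqrt(-225)*19 = (15*I)*19 = 285*I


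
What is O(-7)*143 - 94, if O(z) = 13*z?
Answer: -13107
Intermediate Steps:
O(-7)*143 - 94 = (13*(-7))*143 - 94 = -91*143 - 94 = -13013 - 94 = -13107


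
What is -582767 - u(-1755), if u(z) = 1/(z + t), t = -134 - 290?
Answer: -1269849292/2179 ≈ -5.8277e+5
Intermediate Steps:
t = -424
u(z) = 1/(-424 + z) (u(z) = 1/(z - 424) = 1/(-424 + z))
-582767 - u(-1755) = -582767 - 1/(-424 - 1755) = -582767 - 1/(-2179) = -582767 - 1*(-1/2179) = -582767 + 1/2179 = -1269849292/2179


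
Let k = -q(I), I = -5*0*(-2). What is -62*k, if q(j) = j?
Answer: 0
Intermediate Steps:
I = 0 (I = 0*(-2) = 0)
k = 0 (k = -1*0 = 0)
-62*k = -62*0 = 0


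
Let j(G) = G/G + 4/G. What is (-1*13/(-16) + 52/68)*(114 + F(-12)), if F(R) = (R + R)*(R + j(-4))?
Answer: 86229/136 ≈ 634.04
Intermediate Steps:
j(G) = 1 + 4/G
F(R) = 2*R² (F(R) = (R + R)*(R + (4 - 4)/(-4)) = (2*R)*(R - ¼*0) = (2*R)*(R + 0) = (2*R)*R = 2*R²)
(-1*13/(-16) + 52/68)*(114 + F(-12)) = (-1*13/(-16) + 52/68)*(114 + 2*(-12)²) = (-13*(-1/16) + 52*(1/68))*(114 + 2*144) = (13/16 + 13/17)*(114 + 288) = (429/272)*402 = 86229/136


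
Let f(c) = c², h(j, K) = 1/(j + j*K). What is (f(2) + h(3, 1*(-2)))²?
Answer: 121/9 ≈ 13.444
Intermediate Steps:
h(j, K) = 1/(j + K*j)
(f(2) + h(3, 1*(-2)))² = (2² + 1/(3*(1 + 1*(-2))))² = (4 + 1/(3*(1 - 2)))² = (4 + (⅓)/(-1))² = (4 + (⅓)*(-1))² = (4 - ⅓)² = (11/3)² = 121/9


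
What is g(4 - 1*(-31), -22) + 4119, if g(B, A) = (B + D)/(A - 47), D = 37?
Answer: 94713/23 ≈ 4118.0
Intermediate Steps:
g(B, A) = (37 + B)/(-47 + A) (g(B, A) = (B + 37)/(A - 47) = (37 + B)/(-47 + A))
g(4 - 1*(-31), -22) + 4119 = (37 + (4 - 1*(-31)))/(-47 - 22) + 4119 = (37 + (4 + 31))/(-69) + 4119 = -(37 + 35)/69 + 4119 = -1/69*72 + 4119 = -24/23 + 4119 = 94713/23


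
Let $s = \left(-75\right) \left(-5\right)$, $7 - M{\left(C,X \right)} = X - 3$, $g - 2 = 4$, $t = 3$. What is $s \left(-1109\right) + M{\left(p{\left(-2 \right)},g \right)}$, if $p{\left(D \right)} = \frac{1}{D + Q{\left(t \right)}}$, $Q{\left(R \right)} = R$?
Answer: $-415871$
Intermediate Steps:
$g = 6$ ($g = 2 + 4 = 6$)
$p{\left(D \right)} = \frac{1}{3 + D}$ ($p{\left(D \right)} = \frac{1}{D + 3} = \frac{1}{3 + D}$)
$M{\left(C,X \right)} = 10 - X$ ($M{\left(C,X \right)} = 7 - \left(X - 3\right) = 7 - \left(-3 + X\right) = 10 - X$)
$s = 375$
$s \left(-1109\right) + M{\left(p{\left(-2 \right)},g \right)} = 375 \left(-1109\right) + \left(10 - 6\right) = -415875 + \left(10 - 6\right) = -415875 + 4 = -415871$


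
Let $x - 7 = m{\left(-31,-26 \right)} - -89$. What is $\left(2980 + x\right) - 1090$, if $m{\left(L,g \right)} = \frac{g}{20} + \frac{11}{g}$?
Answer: $\frac{128978}{65} \approx 1984.3$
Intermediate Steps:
$m{\left(L,g \right)} = \frac{11}{g} + \frac{g}{20}$ ($m{\left(L,g \right)} = g \frac{1}{20} + \frac{11}{g} = \frac{g}{20} + \frac{11}{g} = \frac{11}{g} + \frac{g}{20}$)
$x = \frac{6128}{65}$ ($x = 7 + \left(\left(\frac{11}{-26} + \frac{1}{20} \left(-26\right)\right) - -89\right) = 7 + \left(\left(11 \left(- \frac{1}{26}\right) - \frac{13}{10}\right) + 89\right) = 7 + \left(\left(- \frac{11}{26} - \frac{13}{10}\right) + 89\right) = 7 + \left(- \frac{112}{65} + 89\right) = 7 + \frac{5673}{65} = \frac{6128}{65} \approx 94.277$)
$\left(2980 + x\right) - 1090 = \left(2980 + \frac{6128}{65}\right) - 1090 = \frac{199828}{65} - 1090 = \frac{128978}{65}$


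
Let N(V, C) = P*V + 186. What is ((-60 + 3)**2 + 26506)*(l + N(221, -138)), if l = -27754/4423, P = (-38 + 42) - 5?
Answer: -5432043045/4423 ≈ -1.2281e+6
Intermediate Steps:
P = -1 (P = 4 - 5 = -1)
N(V, C) = 186 - V (N(V, C) = -V + 186 = 186 - V)
l = -27754/4423 (l = -27754*1/4423 = -27754/4423 ≈ -6.2749)
((-60 + 3)**2 + 26506)*(l + N(221, -138)) = ((-60 + 3)**2 + 26506)*(-27754/4423 + (186 - 1*221)) = ((-57)**2 + 26506)*(-27754/4423 + (186 - 221)) = (3249 + 26506)*(-27754/4423 - 35) = 29755*(-182559/4423) = -5432043045/4423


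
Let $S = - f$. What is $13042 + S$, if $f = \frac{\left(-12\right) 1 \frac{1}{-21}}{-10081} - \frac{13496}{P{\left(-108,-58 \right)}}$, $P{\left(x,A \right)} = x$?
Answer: $\frac{24610947028}{1905309} \approx 12917.0$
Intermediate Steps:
$f = \frac{238092950}{1905309}$ ($f = \frac{\left(-12\right) 1 \frac{1}{-21}}{-10081} - \frac{13496}{-108} = \left(-12\right) \left(- \frac{1}{21}\right) \left(- \frac{1}{10081}\right) - - \frac{3374}{27} = \frac{4}{7} \left(- \frac{1}{10081}\right) + \frac{3374}{27} = - \frac{4}{70567} + \frac{3374}{27} = \frac{238092950}{1905309} \approx 124.96$)
$S = - \frac{238092950}{1905309}$ ($S = \left(-1\right) \frac{238092950}{1905309} = - \frac{238092950}{1905309} \approx -124.96$)
$13042 + S = 13042 - \frac{238092950}{1905309} = \frac{24610947028}{1905309}$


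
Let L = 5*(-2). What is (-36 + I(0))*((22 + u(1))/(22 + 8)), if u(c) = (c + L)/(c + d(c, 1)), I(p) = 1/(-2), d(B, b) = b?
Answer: -511/24 ≈ -21.292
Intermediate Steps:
L = -10
I(p) = -½
u(c) = (-10 + c)/(1 + c) (u(c) = (c - 10)/(c + 1) = (-10 + c)/(1 + c))
(-36 + I(0))*((22 + u(1))/(22 + 8)) = (-36 - ½)*((22 + (-10 + 1)/(1 + 1))/(22 + 8)) = -73*(22 - 9/2)/(2*30) = -2555/(4*30) = -73/2*7/12 = -511/24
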